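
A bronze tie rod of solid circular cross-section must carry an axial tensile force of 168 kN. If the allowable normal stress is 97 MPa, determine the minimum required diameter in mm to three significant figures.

Required area A ≥ P/σ_allow = 168000/97 = 1732 mm².
For a solid circular section, d ≥ √(4A/π) = 46.96 mm.

47.0 mm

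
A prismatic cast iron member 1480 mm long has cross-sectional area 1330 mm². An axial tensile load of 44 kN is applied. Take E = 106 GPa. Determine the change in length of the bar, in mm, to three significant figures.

δ_mech = NL/(AE) = 44000·1480/(1330·106000) = 0.4619 mm.

0.462 mm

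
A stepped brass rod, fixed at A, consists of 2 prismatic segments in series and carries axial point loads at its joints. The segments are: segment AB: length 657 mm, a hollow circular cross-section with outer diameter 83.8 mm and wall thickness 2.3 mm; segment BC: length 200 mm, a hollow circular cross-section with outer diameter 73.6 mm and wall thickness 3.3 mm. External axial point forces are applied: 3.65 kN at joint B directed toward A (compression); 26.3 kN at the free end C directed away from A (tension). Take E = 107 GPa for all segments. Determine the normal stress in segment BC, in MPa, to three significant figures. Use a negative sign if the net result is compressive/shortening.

Internal axial forces (sectioning from the free end, tension +): N_BC = 26.3 kN, N_AB = 22.65 kN.
A_BC = 728.8 mm².
σ_BC = N_BC/A_BC = 26300/728.8 = 36.09 MPa.

36.1 MPa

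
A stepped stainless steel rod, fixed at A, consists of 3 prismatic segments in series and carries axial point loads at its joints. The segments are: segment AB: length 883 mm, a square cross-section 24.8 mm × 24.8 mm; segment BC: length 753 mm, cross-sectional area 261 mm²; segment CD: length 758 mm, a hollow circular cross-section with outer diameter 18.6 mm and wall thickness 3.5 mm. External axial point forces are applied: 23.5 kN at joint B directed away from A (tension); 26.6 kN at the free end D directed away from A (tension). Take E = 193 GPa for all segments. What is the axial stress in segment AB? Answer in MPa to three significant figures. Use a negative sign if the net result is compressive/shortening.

81.5 MPa

Internal axial forces (sectioning from the free end, tension +): N_CD = 26.6 kN, N_BC = 26.6 kN, N_AB = 50.1 kN.
A_AB = 615 mm².
σ_AB = N_AB/A_AB = 50100/615 = 81.46 MPa.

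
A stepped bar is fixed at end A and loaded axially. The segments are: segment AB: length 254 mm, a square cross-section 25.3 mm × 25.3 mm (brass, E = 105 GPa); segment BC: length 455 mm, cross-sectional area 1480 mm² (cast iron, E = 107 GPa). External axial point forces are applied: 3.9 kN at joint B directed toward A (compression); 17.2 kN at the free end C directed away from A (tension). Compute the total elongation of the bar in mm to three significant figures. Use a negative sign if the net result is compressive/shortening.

Internal axial forces (sectioning from the free end, tension +): N_BC = 17.2 kN, N_AB = 13.3 kN.
A_AB = 640.1 mm².
δ_AB = 13300·254/(640.1·105000) = 0.05026 mm
δ_BC = 17200·455/(1480·107000) = 0.04942 mm
δ = Σδ_i = 0.09968 mm.

0.0997 mm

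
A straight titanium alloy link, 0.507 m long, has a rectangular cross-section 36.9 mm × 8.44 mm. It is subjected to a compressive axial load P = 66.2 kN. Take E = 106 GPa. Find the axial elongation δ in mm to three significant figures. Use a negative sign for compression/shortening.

-1.02 mm

A = 311.4 mm².
δ_mech = NL/(AE) = -66200·507/(311.4·106000) = -1.017 mm.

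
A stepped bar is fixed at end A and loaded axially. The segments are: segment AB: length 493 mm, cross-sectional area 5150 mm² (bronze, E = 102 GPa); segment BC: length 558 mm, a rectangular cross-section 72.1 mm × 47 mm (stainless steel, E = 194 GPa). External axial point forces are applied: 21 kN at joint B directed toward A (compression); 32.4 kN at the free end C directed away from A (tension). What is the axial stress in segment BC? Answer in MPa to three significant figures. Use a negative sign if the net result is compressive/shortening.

Internal axial forces (sectioning from the free end, tension +): N_BC = 32.4 kN, N_AB = 11.4 kN.
A_BC = 3389 mm².
σ_BC = N_BC/A_BC = 32400/3389 = 9.561 MPa.

9.56 MPa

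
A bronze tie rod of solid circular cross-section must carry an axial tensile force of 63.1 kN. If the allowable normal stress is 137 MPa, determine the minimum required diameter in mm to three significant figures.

24.2 mm

Required area A ≥ P/σ_allow = 63100/137 = 460.6 mm².
For a solid circular section, d ≥ √(4A/π) = 24.22 mm.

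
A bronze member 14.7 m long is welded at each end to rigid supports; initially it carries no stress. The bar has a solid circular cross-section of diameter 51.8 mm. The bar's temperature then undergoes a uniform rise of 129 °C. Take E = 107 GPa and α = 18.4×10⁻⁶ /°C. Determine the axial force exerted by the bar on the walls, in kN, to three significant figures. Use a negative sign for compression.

-535 kN

Free thermal expansion αLΔT = 18.4e-6 · 14700 · 129 = 34.89 mm.
The walls impose strain ε = −(34.89)/14700 = -2.3736e-03; σ = Eε = 107000 · -2.3736e-03 = -254 MPa.
Wall reaction R = σ·A = -254·2107 = -535200 N = -535.2 kN.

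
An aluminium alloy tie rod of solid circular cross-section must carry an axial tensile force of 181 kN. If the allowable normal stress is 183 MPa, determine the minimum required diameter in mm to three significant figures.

35.5 mm

Required area A ≥ P/σ_allow = 181000/183 = 989.1 mm².
For a solid circular section, d ≥ √(4A/π) = 35.49 mm.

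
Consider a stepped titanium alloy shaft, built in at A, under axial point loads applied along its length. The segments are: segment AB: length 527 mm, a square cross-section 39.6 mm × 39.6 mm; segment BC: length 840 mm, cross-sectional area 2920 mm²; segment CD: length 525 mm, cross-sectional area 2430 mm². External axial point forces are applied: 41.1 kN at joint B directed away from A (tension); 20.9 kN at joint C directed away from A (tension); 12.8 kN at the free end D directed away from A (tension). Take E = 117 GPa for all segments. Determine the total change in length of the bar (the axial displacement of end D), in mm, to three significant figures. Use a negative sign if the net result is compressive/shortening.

0.321 mm

Internal axial forces (sectioning from the free end, tension +): N_CD = 12.8 kN, N_BC = 33.7 kN, N_AB = 74.8 kN.
A_AB = 1568 mm².
δ_AB = 74800·527/(1568·117000) = 0.2149 mm
δ_BC = 33700·840/(2920·117000) = 0.08286 mm
δ_CD = 12800·525/(2430·117000) = 0.02364 mm
δ = Σδ_i = 0.3213 mm.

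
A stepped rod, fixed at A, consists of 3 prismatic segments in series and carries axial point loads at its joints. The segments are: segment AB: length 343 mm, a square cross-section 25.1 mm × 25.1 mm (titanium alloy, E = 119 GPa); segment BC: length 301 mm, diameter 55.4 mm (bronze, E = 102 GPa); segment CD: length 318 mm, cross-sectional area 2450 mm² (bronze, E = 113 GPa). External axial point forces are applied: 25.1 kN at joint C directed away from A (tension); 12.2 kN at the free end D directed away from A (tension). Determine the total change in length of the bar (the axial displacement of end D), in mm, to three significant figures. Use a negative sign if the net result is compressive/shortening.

Internal axial forces (sectioning from the free end, tension +): N_CD = 12.2 kN, N_BC = 37.3 kN, N_AB = 37.3 kN.
A_AB = 630 mm².
A_BC = 2411 mm².
δ_AB = 37300·343/(630·119000) = 0.1707 mm
δ_BC = 37300·301/(2411·102000) = 0.04566 mm
δ_CD = 12200·318/(2450·113000) = 0.01401 mm
δ = Σδ_i = 0.2303 mm.

0.230 mm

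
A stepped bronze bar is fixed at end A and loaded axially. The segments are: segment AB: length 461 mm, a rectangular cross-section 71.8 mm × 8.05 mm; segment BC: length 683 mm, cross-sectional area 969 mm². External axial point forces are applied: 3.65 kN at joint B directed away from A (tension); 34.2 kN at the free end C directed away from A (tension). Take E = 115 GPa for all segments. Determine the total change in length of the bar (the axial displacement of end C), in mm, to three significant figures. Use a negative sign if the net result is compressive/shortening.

Internal axial forces (sectioning from the free end, tension +): N_BC = 34.2 kN, N_AB = 37.85 kN.
A_AB = 578 mm².
δ_AB = 37850·461/(578·115000) = 0.2625 mm
δ_BC = 34200·683/(969·115000) = 0.2096 mm
δ = Σδ_i = 0.4721 mm.

0.472 mm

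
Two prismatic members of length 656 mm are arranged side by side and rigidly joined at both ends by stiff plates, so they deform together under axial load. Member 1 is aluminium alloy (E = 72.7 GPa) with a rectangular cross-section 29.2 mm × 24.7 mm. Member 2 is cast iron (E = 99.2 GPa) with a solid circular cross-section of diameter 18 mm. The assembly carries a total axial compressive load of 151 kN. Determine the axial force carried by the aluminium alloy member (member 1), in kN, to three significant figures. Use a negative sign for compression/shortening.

-102 kN

A_1 = 721.2 mm².
A_2 = 254.5 mm².
Equal strain + equilibrium ⇒ each member carries load in proportion to AE: A₁E₁ = 52430000 N, A₂E₂ = 25240000 N, ΣAE = 77680000 N.
F₁ = P·A₁E₁/ΣAE = -151000·52430000/77680000 = -101900 N.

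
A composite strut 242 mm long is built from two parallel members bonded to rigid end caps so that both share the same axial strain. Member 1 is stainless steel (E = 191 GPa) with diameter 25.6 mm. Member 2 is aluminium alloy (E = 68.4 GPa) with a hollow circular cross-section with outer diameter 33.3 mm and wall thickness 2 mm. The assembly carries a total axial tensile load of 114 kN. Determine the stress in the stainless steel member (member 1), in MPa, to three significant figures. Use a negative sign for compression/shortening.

A_1 = 514.7 mm².
A_2 = 196.7 mm².
Equal strain + equilibrium ⇒ each member carries load in proportion to AE: A₁E₁ = 98310000 N, A₂E₂ = 13450000 N, ΣAE = 111800000 N.
σ₁ = P·E₁/ΣAE = 114000·191000/111800000 = 194.8 MPa.

195 MPa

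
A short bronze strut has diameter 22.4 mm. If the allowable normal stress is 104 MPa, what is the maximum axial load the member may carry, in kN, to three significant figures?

A = 394.1 mm².
P_max = σ_allow · A = 104 · 394.1 = 40980 N = 40.98 kN.

41.0 kN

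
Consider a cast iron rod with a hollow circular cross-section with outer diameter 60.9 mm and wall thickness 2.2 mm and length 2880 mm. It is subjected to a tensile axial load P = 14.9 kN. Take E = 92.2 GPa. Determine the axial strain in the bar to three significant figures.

3.98e-04

A = 405.7 mm².
σ = N/A = 36.73 MPa; ε = σ/E = 36.73/92200 = 3.983e-04.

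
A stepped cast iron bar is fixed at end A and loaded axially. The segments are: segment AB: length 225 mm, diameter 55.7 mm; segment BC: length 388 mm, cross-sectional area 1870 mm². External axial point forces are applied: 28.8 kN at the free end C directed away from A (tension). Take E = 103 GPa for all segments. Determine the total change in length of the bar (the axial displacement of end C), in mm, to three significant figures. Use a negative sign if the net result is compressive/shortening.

0.0838 mm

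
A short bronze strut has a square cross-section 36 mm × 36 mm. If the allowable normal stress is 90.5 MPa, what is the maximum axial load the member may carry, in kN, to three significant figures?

A = 1296 mm².
P_max = σ_allow · A = 90.5 · 1296 = 117300 N = 117.3 kN.

117 kN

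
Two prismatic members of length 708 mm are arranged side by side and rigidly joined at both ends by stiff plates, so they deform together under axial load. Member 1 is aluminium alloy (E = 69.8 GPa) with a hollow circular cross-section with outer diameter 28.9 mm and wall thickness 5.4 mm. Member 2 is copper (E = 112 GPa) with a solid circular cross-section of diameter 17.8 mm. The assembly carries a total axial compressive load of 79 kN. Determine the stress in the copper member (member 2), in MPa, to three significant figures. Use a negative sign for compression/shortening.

A_1 = 398.7 mm².
A_2 = 248.8 mm².
Equal strain + equilibrium ⇒ each member carries load in proportion to AE: A₁E₁ = 27830000 N, A₂E₂ = 27870000 N, ΣAE = 55700000 N.
σ₂ = P·E₂/ΣAE = -79000·112000/55700000 = -158.9 MPa.

-159 MPa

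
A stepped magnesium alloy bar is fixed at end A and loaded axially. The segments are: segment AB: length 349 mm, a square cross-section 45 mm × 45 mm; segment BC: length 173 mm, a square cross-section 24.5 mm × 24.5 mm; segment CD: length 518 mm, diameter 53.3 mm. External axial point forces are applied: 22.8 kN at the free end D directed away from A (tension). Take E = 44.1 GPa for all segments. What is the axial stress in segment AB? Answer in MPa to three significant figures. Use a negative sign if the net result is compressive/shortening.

11.3 MPa

Internal axial forces (sectioning from the free end, tension +): N_CD = 22.8 kN, N_BC = 22.8 kN, N_AB = 22.8 kN.
A_AB = 2025 mm².
σ_AB = N_AB/A_AB = 22800/2025 = 11.26 MPa.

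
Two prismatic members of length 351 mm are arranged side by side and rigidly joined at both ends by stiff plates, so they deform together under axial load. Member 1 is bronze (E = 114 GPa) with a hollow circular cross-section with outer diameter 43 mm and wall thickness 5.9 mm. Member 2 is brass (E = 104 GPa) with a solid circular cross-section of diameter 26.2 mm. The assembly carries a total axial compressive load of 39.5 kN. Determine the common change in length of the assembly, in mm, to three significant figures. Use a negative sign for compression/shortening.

A_1 = 687.7 mm².
A_2 = 539.1 mm².
Equal strain + equilibrium ⇒ each member carries load in proportion to AE: A₁E₁ = 78390000 N, A₂E₂ = 56070000 N, ΣAE = 134500000 N.
δ = PL/ΣAE = -39500·351/134500000 = -0.1031 mm.

-0.103 mm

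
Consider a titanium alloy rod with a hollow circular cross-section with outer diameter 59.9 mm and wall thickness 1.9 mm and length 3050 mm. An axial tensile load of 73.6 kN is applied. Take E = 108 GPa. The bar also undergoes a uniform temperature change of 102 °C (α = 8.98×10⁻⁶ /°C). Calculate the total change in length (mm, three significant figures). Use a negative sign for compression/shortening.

8.80 mm

A = 346.2 mm².
δ_mech = NL/(AE) = 73600·3050/(346.2·108000) = 6.004 mm.
δ_thermal = αLΔT = 8.98e-6·3050·102 = 2.794 mm.
δ = δ_mech + δ_thermal = 8.797 mm.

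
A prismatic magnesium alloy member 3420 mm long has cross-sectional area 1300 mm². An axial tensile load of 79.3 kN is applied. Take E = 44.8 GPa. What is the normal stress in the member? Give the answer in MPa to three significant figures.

61.0 MPa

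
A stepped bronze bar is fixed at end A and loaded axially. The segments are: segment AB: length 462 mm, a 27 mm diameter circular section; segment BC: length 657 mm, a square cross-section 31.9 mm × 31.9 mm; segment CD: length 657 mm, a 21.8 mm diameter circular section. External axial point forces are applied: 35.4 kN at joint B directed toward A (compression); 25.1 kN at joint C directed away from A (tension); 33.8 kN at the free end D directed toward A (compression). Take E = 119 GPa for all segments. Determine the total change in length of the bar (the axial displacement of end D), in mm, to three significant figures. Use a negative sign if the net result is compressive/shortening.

-0.846 mm

Internal axial forces (sectioning from the free end, tension +): N_CD = -33.8 kN, N_BC = -8.7 kN, N_AB = -44.1 kN.
A_AB = 572.6 mm².
A_BC = 1018 mm².
A_CD = 373.3 mm².
δ_AB = -44100·462/(572.6·119000) = -0.299 mm
δ_BC = -8700·657/(1018·119000) = -0.0472 mm
δ_CD = -33800·657/(373.3·119000) = -0.5 mm
δ = Σδ_i = -0.8462 mm.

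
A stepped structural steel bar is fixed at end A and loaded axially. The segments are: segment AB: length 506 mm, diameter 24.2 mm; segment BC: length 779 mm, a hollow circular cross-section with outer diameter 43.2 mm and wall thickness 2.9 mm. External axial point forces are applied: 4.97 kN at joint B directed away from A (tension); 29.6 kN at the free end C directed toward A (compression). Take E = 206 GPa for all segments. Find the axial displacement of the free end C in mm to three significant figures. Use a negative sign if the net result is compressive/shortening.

-0.436 mm

Internal axial forces (sectioning from the free end, tension +): N_BC = -29.6 kN, N_AB = -24.63 kN.
A_AB = 460 mm².
A_BC = 367.2 mm².
δ_AB = -24630·506/(460·206000) = -0.1315 mm
δ_BC = -29600·779/(367.2·206000) = -0.3049 mm
δ = Σδ_i = -0.4364 mm.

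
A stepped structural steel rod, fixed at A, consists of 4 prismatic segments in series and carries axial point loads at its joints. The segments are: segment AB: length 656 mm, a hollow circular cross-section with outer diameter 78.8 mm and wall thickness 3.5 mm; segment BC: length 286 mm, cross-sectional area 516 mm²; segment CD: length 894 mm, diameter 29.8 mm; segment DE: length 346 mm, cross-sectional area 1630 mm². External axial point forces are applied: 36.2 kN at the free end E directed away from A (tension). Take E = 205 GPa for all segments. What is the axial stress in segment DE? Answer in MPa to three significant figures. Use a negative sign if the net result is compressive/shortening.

22.2 MPa

Internal axial forces (sectioning from the free end, tension +): N_DE = 36.2 kN, N_CD = 36.2 kN, N_BC = 36.2 kN, N_AB = 36.2 kN.
σ_DE = N_DE/A_DE = 36200/1630 = 22.21 MPa.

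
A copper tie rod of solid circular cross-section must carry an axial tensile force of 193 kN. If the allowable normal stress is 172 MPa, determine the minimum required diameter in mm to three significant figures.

37.8 mm

Required area A ≥ P/σ_allow = 193000/172 = 1122 mm².
For a solid circular section, d ≥ √(4A/π) = 37.8 mm.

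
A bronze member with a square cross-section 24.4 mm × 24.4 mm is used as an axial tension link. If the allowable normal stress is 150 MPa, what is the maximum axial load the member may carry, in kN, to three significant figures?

A = 595.4 mm².
P_max = σ_allow · A = 150 · 595.4 = 89300 N = 89.3 kN.

89.3 kN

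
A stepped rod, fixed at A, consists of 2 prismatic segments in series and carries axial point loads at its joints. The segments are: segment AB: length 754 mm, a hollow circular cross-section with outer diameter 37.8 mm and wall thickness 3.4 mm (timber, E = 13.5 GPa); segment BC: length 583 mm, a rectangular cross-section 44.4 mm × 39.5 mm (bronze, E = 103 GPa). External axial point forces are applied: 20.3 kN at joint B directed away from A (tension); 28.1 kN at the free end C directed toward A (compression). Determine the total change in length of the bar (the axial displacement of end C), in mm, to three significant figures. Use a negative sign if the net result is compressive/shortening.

Internal axial forces (sectioning from the free end, tension +): N_BC = -28.1 kN, N_AB = -7.8 kN.
A_AB = 367.4 mm².
A_BC = 1754 mm².
δ_AB = -7800·754/(367.4·13500) = -1.186 mm
δ_BC = -28100·583/(1754·103000) = -0.09069 mm
δ = Σδ_i = -1.276 mm.

-1.28 mm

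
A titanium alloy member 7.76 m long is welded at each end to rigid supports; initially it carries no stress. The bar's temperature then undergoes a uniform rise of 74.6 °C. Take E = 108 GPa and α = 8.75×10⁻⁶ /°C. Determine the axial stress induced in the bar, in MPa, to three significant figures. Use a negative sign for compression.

-70.5 MPa

Free thermal expansion αLΔT = 8.75e-6 · 7760 · 74.6 = 5.065 mm.
The walls impose strain ε = −(5.065)/7760 = -6.5275e-04; σ = Eε = 108000 · -6.5275e-04 = -70.5 MPa.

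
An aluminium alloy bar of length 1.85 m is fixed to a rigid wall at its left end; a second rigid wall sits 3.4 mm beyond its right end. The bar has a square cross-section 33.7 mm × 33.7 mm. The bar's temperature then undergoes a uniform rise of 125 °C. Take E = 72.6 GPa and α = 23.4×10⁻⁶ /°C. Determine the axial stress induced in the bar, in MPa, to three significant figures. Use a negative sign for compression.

Free thermal expansion αLΔT = 23.4e-6 · 1850 · 125 = 5.411 mm.
The walls engage after the gap closes; constrained expansion = 5.411 − 3.4 = 2.011 mm.
The walls impose strain ε = −(2.011)/1850 = -1.0872e-03; σ = Eε = 72600 · -1.0872e-03 = -78.93 MPa.

-78.9 MPa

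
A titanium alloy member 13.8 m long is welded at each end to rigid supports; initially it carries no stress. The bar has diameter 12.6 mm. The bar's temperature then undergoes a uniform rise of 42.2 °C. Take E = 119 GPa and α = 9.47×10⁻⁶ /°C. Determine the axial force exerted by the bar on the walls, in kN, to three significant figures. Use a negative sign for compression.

-5.93 kN

Free thermal expansion αLΔT = 9.47e-6 · 13800 · 42.2 = 5.515 mm.
The walls impose strain ε = −(5.515)/13800 = -3.9963e-04; σ = Eε = 119000 · -3.9963e-04 = -47.56 MPa.
Wall reaction R = σ·A = -47.56·124.7 = -5930 N = -5.93 kN.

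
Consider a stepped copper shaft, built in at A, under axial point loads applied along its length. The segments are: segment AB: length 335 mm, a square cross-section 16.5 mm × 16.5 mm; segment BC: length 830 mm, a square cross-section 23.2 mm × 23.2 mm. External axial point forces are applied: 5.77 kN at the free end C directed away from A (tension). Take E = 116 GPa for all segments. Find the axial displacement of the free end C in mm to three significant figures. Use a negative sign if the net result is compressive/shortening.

Internal axial forces (sectioning from the free end, tension +): N_BC = 5.77 kN, N_AB = 5.77 kN.
A_AB = 272.2 mm².
A_BC = 538.2 mm².
δ_AB = 5770·335/(272.2·116000) = 0.06121 mm
δ_BC = 5770·830/(538.2·116000) = 0.0767 mm
δ = Σδ_i = 0.1379 mm.

0.138 mm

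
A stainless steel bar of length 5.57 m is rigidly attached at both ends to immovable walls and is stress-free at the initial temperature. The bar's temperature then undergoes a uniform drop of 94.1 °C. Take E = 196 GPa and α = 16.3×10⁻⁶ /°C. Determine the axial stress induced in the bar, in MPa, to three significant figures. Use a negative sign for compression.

Free thermal expansion αLΔT = 16.3e-6 · 5570 · -94.1 = -8.543 mm.
The walls impose strain ε = −(-8.543)/5570 = 1.5338e-03; σ = Eε = 196000 · 1.5338e-03 = 300.6 MPa.

301 MPa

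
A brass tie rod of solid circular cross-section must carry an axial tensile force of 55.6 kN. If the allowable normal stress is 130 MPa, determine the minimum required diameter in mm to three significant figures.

23.3 mm

Required area A ≥ P/σ_allow = 55600/130 = 427.7 mm².
For a solid circular section, d ≥ √(4A/π) = 23.34 mm.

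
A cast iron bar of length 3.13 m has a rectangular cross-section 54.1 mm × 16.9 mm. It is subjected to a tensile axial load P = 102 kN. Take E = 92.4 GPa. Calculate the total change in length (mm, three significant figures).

3.78 mm

A = 914.3 mm².
δ_mech = NL/(AE) = 102000·3130/(914.3·92400) = 3.779 mm.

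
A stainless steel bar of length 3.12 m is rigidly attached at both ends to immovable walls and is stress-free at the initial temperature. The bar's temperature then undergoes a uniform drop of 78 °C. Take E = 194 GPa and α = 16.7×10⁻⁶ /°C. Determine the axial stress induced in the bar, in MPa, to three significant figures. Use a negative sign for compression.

253 MPa

Free thermal expansion αLΔT = 16.7e-6 · 3120 · -78 = -4.064 mm.
The walls impose strain ε = −(-4.064)/3120 = 1.3026e-03; σ = Eε = 194000 · 1.3026e-03 = 252.7 MPa.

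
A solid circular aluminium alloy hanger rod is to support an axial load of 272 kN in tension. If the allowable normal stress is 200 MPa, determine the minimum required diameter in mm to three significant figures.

41.6 mm

Required area A ≥ P/σ_allow = 272000/200 = 1360 mm².
For a solid circular section, d ≥ √(4A/π) = 41.61 mm.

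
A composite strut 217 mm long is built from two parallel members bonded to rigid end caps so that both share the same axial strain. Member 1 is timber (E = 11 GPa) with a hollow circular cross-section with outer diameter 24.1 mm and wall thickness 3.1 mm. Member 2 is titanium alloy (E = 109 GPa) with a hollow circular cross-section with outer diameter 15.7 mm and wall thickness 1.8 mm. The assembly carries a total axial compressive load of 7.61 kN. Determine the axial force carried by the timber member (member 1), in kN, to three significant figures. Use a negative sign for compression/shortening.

-1.58 kN

A_1 = 204.5 mm².
A_2 = 78.6 mm².
Equal strain + equilibrium ⇒ each member carries load in proportion to AE: A₁E₁ = 2250000 N, A₂E₂ = 8568000 N, ΣAE = 10820000 N.
F₁ = P·A₁E₁/ΣAE = -7610·2250000/10820000 = -1583 N.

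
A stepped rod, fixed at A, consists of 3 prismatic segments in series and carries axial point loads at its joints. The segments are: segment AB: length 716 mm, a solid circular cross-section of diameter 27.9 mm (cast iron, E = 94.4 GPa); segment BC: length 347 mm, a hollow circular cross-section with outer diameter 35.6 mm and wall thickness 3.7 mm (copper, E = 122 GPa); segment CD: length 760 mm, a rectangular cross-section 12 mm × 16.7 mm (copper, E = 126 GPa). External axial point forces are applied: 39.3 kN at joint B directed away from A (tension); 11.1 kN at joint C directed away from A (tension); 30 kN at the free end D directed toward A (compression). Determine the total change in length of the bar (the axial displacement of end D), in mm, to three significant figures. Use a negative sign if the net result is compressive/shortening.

-0.795 mm

Internal axial forces (sectioning from the free end, tension +): N_CD = -30 kN, N_BC = -18.9 kN, N_AB = 20.4 kN.
A_AB = 611.4 mm².
A_BC = 370.8 mm².
A_CD = 200.4 mm².
δ_AB = 20400·716/(611.4·94400) = 0.2531 mm
δ_BC = -18900·347/(370.8·122000) = -0.145 mm
δ_CD = -30000·760/(200.4·126000) = -0.903 mm
δ = Σδ_i = -0.7948 mm.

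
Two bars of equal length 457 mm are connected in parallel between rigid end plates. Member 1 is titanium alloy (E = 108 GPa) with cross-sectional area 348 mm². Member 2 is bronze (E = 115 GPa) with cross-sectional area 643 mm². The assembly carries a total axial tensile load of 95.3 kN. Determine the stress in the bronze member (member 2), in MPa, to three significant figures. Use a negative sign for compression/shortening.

Equal strain + equilibrium ⇒ each member carries load in proportion to AE: A₁E₁ = 37580000 N, A₂E₂ = 73940000 N, ΣAE = 111500000 N.
σ₂ = P·E₂/ΣAE = 95300·115000/111500000 = 98.27 MPa.

98.3 MPa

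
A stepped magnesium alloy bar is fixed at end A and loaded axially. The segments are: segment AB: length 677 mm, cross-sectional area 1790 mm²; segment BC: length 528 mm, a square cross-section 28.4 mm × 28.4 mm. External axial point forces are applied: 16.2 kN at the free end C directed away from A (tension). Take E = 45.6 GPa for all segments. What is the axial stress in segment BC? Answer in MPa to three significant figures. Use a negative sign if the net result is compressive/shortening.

20.1 MPa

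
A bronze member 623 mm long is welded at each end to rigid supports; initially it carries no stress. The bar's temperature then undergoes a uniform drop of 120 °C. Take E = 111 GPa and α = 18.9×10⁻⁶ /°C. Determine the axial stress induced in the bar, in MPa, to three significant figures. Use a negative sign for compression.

252 MPa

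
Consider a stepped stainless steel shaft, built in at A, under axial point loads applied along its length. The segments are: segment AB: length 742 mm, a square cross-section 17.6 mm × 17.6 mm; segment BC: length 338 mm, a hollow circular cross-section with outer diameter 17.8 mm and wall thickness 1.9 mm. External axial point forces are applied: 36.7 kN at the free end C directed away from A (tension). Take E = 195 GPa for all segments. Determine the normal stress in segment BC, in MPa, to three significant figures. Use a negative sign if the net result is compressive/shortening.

387 MPa

Internal axial forces (sectioning from the free end, tension +): N_BC = 36.7 kN, N_AB = 36.7 kN.
A_BC = 94.91 mm².
σ_BC = N_BC/A_BC = 36700/94.91 = 386.7 MPa.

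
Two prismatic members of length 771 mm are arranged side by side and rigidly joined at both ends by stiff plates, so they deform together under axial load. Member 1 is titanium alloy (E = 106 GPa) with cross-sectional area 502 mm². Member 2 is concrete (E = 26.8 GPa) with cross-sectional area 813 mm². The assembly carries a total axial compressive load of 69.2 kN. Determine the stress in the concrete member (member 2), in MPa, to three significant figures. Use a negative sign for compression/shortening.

Equal strain + equilibrium ⇒ each member carries load in proportion to AE: A₁E₁ = 53210000 N, A₂E₂ = 21790000 N, ΣAE = 75000000 N.
σ₂ = P·E₂/ΣAE = -69200·26800/75000000 = -24.73 MPa.

-24.7 MPa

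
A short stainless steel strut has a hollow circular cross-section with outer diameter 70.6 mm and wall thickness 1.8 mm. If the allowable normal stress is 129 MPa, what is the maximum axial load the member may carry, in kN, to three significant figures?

50.2 kN

A = 389.1 mm².
P_max = σ_allow · A = 129 · 389.1 = 50190 N = 50.19 kN.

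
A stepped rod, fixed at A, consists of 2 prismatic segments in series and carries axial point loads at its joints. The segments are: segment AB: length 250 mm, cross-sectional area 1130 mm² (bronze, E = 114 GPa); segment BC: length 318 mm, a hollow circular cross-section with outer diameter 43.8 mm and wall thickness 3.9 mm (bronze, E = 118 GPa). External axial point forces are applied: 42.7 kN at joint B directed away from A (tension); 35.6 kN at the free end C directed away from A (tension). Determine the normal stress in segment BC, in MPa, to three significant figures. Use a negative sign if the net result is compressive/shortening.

Internal axial forces (sectioning from the free end, tension +): N_BC = 35.6 kN, N_AB = 78.3 kN.
A_BC = 488.9 mm².
σ_BC = N_BC/A_BC = 35600/488.9 = 72.82 MPa.

72.8 MPa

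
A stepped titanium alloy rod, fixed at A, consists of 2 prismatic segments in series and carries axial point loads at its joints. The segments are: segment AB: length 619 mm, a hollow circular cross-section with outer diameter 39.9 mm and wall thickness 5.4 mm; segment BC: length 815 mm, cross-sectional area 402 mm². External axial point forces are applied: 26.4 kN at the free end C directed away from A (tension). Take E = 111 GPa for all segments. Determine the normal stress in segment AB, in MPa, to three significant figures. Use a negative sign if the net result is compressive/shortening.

Internal axial forces (sectioning from the free end, tension +): N_BC = 26.4 kN, N_AB = 26.4 kN.
A_AB = 585.3 mm².
σ_AB = N_AB/A_AB = 26400/585.3 = 45.11 MPa.

45.1 MPa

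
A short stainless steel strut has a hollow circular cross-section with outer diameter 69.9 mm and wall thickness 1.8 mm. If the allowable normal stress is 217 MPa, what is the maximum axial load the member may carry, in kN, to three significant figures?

83.6 kN

A = 385.1 mm².
P_max = σ_allow · A = 217 · 385.1 = 83570 N = 83.57 kN.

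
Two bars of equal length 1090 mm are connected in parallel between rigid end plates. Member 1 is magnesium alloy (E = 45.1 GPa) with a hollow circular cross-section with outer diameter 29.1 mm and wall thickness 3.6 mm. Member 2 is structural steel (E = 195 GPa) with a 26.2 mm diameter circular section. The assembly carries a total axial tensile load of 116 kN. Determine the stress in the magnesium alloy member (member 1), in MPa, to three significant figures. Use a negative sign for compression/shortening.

44.3 MPa

A_1 = 288.4 mm².
A_2 = 539.1 mm².
Equal strain + equilibrium ⇒ each member carries load in proportion to AE: A₁E₁ = 13010000 N, A₂E₂ = 105100000 N, ΣAE = 118100000 N.
σ₁ = P·E₁/ΣAE = 116000·45100/118100000 = 44.28 MPa.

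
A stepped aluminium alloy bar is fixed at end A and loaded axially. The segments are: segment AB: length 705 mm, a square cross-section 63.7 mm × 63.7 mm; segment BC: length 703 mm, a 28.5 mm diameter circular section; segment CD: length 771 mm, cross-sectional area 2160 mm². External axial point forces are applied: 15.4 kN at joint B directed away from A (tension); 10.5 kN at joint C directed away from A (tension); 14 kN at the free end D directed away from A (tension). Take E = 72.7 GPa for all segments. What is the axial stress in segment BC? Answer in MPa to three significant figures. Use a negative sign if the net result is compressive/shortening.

38.4 MPa

Internal axial forces (sectioning from the free end, tension +): N_CD = 14 kN, N_BC = 24.5 kN, N_AB = 39.9 kN.
A_BC = 637.9 mm².
σ_BC = N_BC/A_BC = 24500/637.9 = 38.4 MPa.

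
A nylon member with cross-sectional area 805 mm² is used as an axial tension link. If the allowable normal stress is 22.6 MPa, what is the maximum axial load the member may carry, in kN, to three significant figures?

18.2 kN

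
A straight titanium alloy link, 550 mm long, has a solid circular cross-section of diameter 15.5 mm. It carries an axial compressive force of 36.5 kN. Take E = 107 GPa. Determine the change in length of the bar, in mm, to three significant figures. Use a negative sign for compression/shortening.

A = 188.7 mm².
δ_mech = NL/(AE) = -36500·550/(188.7·107000) = -0.9943 mm.

-0.994 mm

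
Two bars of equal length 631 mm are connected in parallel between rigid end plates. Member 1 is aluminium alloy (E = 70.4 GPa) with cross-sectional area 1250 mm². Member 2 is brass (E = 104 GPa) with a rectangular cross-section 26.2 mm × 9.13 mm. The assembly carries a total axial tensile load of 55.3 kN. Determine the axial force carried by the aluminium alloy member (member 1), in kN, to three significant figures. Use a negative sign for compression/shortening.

43.1 kN

A_2 = 239.2 mm².
Equal strain + equilibrium ⇒ each member carries load in proportion to AE: A₁E₁ = 88000000 N, A₂E₂ = 24880000 N, ΣAE = 112900000 N.
F₁ = P·A₁E₁/ΣAE = 55300·88000000/112900000 = 43110 N.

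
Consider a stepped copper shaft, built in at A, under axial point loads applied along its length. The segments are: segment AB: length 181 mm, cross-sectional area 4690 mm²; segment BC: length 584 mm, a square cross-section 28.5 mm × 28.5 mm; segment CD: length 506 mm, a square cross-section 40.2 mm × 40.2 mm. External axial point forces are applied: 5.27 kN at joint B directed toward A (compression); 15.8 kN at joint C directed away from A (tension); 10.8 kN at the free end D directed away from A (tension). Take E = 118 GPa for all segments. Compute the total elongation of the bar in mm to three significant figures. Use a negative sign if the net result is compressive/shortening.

Internal axial forces (sectioning from the free end, tension +): N_CD = 10.8 kN, N_BC = 26.6 kN, N_AB = 21.33 kN.
A_BC = 812.2 mm².
A_CD = 1616 mm².
δ_AB = 21330·181/(4690·118000) = 0.006976 mm
δ_BC = 26600·584/(812.2·118000) = 0.1621 mm
δ_CD = 10800·506/(1616·118000) = 0.02866 mm
δ = Σδ_i = 0.1977 mm.

0.198 mm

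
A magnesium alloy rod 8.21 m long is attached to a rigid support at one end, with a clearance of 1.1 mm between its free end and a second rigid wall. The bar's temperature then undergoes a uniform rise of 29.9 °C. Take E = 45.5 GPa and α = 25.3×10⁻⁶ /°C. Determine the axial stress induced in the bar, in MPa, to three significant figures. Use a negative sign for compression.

Free thermal expansion αLΔT = 25.3e-6 · 8210 · 29.9 = 6.211 mm.
The walls engage after the gap closes; constrained expansion = 6.211 − 1.1 = 5.111 mm.
The walls impose strain ε = −(5.111)/8210 = -6.2249e-04; σ = Eε = 45500 · -6.2249e-04 = -28.32 MPa.

-28.3 MPa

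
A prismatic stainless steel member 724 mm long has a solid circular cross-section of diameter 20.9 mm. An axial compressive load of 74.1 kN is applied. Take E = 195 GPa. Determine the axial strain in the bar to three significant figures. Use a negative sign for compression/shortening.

A = 343.1 mm².
σ = N/A = -216 MPa; ε = σ/E = -216/195000 = -1.108e-03.

-0.00111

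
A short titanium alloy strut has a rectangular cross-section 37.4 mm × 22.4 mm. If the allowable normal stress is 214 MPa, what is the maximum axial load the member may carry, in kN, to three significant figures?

A = 837.8 mm².
P_max = σ_allow · A = 214 · 837.8 = 179300 N = 179.3 kN.

179 kN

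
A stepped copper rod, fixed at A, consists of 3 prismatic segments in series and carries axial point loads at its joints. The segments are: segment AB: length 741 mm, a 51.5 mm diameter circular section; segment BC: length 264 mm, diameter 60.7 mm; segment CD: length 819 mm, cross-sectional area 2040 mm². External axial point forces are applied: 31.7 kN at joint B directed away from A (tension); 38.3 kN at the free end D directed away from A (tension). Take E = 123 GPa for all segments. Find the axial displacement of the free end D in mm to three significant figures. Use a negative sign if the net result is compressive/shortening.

Internal axial forces (sectioning from the free end, tension +): N_CD = 38.3 kN, N_BC = 38.3 kN, N_AB = 70 kN.
A_AB = 2083 mm².
A_BC = 2894 mm².
δ_AB = 70000·741/(2083·123000) = 0.2024 mm
δ_BC = 38300·264/(2894·123000) = 0.02841 mm
δ_CD = 38300·819/(2040·123000) = 0.125 mm
δ = Σδ_i = 0.3559 mm.

0.356 mm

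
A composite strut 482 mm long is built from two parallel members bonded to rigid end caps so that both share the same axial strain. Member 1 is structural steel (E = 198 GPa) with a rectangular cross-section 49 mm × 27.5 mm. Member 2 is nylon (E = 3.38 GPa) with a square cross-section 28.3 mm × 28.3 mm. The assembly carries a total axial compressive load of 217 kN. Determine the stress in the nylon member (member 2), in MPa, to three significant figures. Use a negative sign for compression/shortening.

A_1 = 1348 mm².
A_2 = 800.9 mm².
Equal strain + equilibrium ⇒ each member carries load in proportion to AE: A₁E₁ = 266800000 N, A₂E₂ = 2707000 N, ΣAE = 269500000 N.
σ₂ = P·E₂/ΣAE = -217000·3380/269500000 = -2.721 MPa.

-2.72 MPa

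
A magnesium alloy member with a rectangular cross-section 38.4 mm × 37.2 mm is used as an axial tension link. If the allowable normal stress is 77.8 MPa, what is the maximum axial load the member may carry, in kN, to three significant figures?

111 kN

A = 1428 mm².
P_max = σ_allow · A = 77.8 · 1428 = 111100 N = 111.1 kN.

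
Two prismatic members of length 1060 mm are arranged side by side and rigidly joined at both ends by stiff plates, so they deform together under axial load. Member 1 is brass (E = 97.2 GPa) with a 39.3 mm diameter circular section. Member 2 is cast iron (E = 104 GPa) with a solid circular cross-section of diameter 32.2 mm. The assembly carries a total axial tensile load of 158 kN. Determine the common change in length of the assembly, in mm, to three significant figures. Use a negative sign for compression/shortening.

A_1 = 1213 mm².
A_2 = 814.3 mm².
Equal strain + equilibrium ⇒ each member carries load in proportion to AE: A₁E₁ = 117900000 N, A₂E₂ = 84690000 N, ΣAE = 202600000 N.
δ = PL/ΣAE = 158000·1060/202600000 = 0.8267 mm.

0.827 mm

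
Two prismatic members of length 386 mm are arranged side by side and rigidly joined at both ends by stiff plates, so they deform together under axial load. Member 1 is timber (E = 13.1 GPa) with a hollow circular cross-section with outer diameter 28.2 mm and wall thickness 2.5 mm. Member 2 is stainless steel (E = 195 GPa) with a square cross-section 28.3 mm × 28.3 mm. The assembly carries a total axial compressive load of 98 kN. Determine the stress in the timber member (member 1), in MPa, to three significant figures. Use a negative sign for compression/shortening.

-8.08 MPa

A_1 = 201.8 mm².
A_2 = 800.9 mm².
Equal strain + equilibrium ⇒ each member carries load in proportion to AE: A₁E₁ = 2644000 N, A₂E₂ = 156200000 N, ΣAE = 158800000 N.
σ₁ = P·E₁/ΣAE = -98000·13100/158800000 = -8.083 MPa.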